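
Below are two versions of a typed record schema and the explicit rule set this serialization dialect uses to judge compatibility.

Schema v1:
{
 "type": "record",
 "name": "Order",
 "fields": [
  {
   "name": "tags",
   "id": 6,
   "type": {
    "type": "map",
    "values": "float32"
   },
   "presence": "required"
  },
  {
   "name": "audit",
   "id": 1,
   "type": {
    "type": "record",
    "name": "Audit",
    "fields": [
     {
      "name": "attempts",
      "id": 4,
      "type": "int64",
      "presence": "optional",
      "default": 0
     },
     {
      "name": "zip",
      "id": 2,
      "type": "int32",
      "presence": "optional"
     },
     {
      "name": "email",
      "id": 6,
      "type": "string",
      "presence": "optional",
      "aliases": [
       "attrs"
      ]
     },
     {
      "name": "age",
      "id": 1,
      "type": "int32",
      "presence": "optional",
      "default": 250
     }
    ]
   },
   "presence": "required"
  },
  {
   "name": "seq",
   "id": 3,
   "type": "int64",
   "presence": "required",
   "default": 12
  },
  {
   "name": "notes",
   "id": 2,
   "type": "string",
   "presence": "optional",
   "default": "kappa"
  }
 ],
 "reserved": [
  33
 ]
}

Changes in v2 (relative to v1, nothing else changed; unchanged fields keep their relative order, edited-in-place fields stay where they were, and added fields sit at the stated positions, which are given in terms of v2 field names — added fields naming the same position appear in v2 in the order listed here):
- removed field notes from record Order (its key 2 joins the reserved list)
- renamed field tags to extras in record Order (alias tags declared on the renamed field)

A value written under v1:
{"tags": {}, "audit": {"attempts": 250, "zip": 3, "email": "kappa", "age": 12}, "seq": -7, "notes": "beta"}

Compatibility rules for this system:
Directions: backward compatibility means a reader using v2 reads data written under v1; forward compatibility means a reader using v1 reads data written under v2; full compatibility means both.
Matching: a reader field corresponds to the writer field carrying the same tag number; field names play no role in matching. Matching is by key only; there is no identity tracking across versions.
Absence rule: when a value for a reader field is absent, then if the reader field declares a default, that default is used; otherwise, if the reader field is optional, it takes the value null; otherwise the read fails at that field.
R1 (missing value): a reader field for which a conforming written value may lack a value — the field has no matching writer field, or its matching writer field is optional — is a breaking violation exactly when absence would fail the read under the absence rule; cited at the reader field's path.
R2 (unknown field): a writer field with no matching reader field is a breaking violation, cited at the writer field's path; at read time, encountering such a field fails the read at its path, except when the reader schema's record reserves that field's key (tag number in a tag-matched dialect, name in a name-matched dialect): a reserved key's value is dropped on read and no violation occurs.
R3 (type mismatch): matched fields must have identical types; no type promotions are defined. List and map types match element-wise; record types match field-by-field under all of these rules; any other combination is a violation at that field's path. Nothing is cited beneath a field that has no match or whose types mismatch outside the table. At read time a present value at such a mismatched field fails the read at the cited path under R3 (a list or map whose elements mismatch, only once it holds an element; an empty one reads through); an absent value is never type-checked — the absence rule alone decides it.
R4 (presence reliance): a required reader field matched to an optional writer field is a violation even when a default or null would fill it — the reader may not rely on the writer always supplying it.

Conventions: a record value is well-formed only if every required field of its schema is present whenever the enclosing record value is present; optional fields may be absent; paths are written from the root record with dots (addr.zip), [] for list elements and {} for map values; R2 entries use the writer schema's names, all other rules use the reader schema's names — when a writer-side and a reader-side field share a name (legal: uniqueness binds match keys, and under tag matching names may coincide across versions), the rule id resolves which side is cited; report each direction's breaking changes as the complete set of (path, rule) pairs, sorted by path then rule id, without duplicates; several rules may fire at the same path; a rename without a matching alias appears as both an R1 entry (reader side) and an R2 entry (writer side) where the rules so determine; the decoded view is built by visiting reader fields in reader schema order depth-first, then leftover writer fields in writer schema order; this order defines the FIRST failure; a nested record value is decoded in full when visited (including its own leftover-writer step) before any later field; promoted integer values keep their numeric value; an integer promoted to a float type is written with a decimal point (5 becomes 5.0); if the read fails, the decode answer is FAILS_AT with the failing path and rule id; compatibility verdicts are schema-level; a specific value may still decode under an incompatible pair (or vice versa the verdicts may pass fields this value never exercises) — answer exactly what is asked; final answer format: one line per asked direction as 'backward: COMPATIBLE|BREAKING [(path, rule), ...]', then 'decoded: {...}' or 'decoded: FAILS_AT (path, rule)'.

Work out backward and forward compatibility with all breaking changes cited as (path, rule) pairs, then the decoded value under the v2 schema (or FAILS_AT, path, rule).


backward: COMPATIBLE []; forward: COMPATIBLE []; decoded: {"extras": {}, "audit": {"attempts": 250, "zip": 3, "email": "kappa", "age": 12}, "seq": -7}

the writer's type comes first in each Order pair
backward for Order (reader v2, writer v1):
  map<string, float32> -> map<string, float32>, writer required: extras aligns to tags
  Audit -> Audit, writer required: audit aligns to audit
  int64 -> int64, writer required: seq aligns to seq
  leftover writer field: notes
  int64 -> int64, writer optional: audit.attempts aligns to audit.attempts
  int32 -> int32, writer optional: audit.zip aligns to audit.zip
  string -> string, writer optional: audit.email aligns to audit.email
  int32 -> int32, writer optional: audit.age aligns to audit.age
  nothing fires on Order: backward is COMPATIBLE
forward for Order (reader v1, writer v2):
  map<string, float32> -> map<string, float32>, writer required: tags aligns to extras
  Audit -> Audit, writer required: audit aligns to audit
  int64 -> int64, writer required: seq aligns to seq
  no writer field matches reader notes
  int64 -> int64, writer optional: audit.attempts aligns to audit.attempts
  int32 -> int32, writer optional: audit.zip aligns to audit.zip
  string -> string, writer optional: audit.email aligns to audit.email
  int32 -> int32, writer optional: audit.age aligns to audit.age
  nothing fires on Order: forward is COMPATIBLE
decode walk for Order under reader schema v2:
  extras := {} (from writer tags)
  audit.attempts := 250
  audit.zip := 3
  audit.email := "kappa"
  audit.age := 12
  seq := -7
  writer notes: reserved -> dropped
  => decoded: {"extras": {}, "audit": {"attempts": 250, "zip": 3, "email": "kappa", "age": 12}, "seq": -7}


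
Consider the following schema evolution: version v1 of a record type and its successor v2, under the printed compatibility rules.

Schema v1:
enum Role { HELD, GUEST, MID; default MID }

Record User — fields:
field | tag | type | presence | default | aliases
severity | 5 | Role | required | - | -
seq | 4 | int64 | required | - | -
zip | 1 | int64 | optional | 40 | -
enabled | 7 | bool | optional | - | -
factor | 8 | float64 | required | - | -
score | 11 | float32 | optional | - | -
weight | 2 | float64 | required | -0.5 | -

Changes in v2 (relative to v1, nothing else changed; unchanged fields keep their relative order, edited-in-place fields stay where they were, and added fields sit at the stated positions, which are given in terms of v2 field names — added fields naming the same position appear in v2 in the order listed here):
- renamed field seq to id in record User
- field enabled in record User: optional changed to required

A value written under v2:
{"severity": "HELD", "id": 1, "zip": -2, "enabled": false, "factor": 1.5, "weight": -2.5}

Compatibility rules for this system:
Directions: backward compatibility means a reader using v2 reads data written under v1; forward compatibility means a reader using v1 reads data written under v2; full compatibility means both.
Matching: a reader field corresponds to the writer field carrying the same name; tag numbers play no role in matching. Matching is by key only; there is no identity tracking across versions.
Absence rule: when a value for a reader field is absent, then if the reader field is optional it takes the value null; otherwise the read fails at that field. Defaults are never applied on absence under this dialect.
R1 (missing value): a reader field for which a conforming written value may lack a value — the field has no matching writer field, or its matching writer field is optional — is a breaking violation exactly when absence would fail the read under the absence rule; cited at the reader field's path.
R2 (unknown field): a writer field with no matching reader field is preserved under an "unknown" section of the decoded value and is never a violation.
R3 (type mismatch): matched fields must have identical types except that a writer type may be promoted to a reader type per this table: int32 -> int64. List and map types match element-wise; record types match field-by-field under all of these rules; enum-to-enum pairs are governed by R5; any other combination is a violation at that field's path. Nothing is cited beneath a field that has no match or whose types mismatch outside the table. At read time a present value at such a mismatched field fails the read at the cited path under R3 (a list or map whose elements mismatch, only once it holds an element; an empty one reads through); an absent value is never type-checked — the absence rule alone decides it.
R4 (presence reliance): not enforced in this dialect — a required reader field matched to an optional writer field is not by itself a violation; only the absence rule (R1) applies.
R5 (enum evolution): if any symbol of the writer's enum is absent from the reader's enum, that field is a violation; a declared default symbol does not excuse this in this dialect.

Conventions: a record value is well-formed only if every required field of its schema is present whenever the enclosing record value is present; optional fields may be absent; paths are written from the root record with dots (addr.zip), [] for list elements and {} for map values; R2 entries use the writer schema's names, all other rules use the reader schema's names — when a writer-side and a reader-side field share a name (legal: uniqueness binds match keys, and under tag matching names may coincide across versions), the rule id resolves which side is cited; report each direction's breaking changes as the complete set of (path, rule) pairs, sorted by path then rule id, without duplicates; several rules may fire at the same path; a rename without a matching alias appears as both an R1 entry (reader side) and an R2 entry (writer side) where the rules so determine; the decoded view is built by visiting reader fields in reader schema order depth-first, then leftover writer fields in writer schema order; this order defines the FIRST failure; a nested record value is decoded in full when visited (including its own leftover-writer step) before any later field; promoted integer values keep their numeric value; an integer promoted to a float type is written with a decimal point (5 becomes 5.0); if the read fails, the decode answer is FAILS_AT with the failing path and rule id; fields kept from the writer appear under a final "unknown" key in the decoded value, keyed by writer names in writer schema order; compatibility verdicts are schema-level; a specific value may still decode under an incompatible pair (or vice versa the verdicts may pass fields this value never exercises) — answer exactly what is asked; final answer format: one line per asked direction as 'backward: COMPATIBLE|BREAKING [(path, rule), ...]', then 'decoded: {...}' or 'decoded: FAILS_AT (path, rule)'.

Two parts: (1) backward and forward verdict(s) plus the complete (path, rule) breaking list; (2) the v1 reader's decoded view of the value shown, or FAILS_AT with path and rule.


backward: BREAKING [(enabled, R1), (id, R1)]; forward: BREAKING [(seq, R1)]; decoded: FAILS_AT (seq, R1)

each type pair in User: writer, then reader
backward analysis of User with v2 as reader and v1 as writer:
  Role -> Role, writer required: severity aligns to severity
  id has no writer counterpart
  int64 -> int64, writer optional: zip aligns to zip
  bool -> bool, writer optional: enabled aligns to enabled
  float64 -> float64, writer required: factor aligns to factor
  float32 -> float32, writer optional: score aligns to score
  float64 -> float64, writer required: weight aligns to weight
  writer field seq has no reader counterpart
  R1 fires at enabled
  R1 fires at id
  => 2 violation(s): backward is BREAKING for User
forward analysis of User with v1 as reader and v2 as writer:
  Role -> Role, writer required: severity aligns to severity
  seq has no writer counterpart
  int64 -> int64, writer optional: zip aligns to zip
  bool -> bool, writer required: enabled aligns to enabled
  float64 -> float64, writer required: factor aligns to factor
  float32 -> float32, writer optional: score aligns to score
  float64 -> float64, writer required: weight aligns to weight
  writer field id has no reader counterpart
  R1 fires at seq
  => 1 violation(s): forward is BREAKING for User
decode walk for User under reader schema v1:
  severity := "HELD"
  read fails at seq under R1 (no fill)
  => FAILS_AT (seq, R1)


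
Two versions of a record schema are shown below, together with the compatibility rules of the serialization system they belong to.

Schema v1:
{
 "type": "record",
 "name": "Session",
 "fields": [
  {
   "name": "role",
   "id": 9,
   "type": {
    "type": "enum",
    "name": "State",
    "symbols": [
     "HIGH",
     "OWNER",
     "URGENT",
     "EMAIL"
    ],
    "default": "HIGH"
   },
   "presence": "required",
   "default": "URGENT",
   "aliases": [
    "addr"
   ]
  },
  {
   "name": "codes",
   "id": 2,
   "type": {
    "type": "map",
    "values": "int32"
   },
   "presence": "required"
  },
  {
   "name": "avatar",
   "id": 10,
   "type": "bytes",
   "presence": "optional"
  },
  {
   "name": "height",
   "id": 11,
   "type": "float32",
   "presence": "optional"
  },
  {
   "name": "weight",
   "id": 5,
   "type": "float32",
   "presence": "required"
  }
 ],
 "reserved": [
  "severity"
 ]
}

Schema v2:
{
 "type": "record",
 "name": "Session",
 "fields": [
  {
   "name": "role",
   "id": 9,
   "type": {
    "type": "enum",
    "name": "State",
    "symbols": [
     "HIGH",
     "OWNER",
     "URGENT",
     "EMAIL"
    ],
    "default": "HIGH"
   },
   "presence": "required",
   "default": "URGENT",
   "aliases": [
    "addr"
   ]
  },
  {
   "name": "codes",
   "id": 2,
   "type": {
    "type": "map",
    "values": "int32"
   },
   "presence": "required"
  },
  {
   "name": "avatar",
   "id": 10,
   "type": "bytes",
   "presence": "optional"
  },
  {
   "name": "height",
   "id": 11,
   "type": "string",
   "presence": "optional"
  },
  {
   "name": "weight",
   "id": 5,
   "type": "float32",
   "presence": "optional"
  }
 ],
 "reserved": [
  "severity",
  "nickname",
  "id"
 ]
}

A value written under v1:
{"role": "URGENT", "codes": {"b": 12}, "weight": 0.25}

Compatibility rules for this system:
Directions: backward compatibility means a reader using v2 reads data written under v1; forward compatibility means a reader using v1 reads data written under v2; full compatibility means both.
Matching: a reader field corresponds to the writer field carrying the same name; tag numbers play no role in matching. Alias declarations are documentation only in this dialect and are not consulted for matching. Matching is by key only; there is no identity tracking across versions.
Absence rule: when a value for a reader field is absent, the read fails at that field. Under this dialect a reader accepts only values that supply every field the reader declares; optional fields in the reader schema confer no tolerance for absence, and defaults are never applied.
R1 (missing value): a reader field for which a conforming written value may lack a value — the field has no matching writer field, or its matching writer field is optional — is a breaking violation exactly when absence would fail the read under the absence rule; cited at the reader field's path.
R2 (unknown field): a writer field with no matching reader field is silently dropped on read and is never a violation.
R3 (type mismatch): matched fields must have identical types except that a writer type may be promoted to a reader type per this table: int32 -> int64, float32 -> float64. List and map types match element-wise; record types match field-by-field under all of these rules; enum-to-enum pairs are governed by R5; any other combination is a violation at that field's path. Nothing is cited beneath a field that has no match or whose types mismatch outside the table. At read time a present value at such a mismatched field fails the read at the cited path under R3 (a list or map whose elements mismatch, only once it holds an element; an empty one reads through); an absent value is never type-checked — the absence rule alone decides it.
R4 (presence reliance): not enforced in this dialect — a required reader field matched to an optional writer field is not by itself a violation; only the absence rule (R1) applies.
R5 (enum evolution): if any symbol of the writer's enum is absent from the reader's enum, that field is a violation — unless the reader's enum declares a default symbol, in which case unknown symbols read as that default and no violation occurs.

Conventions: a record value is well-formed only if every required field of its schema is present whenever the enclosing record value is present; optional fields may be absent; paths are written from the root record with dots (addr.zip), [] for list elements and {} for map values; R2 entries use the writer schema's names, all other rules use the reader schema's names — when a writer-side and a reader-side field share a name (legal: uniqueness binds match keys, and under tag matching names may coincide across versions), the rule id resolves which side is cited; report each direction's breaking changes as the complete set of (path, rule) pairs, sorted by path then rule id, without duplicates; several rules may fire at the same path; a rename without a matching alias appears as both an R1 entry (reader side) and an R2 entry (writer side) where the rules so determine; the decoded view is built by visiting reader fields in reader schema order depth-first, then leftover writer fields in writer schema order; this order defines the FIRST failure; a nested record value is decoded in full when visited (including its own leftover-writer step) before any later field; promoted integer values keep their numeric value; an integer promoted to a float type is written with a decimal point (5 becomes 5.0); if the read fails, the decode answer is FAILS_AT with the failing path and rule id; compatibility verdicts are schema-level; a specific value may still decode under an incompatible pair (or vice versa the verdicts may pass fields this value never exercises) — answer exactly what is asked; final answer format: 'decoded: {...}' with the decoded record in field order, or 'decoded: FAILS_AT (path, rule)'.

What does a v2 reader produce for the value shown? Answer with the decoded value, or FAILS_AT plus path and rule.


the writer's type comes first in each Session pair
decoding the Session value with the v2 reader:
  role := "URGENT"
  codes := {"b": 12}
  read fails at avatar under R1 (no fill)
  => FAILS_AT (avatar, R1)
ruling out the remaining Session differences:
  field height in record Session: type float32 changed to string -> schema-level compatibility only; this Session value's decode is unchanged
  field weight in record Session: required changed to optional -> schema-level compatibility only; this Session value's decode is unchanged

decoded: FAILS_AT (avatar, R1)


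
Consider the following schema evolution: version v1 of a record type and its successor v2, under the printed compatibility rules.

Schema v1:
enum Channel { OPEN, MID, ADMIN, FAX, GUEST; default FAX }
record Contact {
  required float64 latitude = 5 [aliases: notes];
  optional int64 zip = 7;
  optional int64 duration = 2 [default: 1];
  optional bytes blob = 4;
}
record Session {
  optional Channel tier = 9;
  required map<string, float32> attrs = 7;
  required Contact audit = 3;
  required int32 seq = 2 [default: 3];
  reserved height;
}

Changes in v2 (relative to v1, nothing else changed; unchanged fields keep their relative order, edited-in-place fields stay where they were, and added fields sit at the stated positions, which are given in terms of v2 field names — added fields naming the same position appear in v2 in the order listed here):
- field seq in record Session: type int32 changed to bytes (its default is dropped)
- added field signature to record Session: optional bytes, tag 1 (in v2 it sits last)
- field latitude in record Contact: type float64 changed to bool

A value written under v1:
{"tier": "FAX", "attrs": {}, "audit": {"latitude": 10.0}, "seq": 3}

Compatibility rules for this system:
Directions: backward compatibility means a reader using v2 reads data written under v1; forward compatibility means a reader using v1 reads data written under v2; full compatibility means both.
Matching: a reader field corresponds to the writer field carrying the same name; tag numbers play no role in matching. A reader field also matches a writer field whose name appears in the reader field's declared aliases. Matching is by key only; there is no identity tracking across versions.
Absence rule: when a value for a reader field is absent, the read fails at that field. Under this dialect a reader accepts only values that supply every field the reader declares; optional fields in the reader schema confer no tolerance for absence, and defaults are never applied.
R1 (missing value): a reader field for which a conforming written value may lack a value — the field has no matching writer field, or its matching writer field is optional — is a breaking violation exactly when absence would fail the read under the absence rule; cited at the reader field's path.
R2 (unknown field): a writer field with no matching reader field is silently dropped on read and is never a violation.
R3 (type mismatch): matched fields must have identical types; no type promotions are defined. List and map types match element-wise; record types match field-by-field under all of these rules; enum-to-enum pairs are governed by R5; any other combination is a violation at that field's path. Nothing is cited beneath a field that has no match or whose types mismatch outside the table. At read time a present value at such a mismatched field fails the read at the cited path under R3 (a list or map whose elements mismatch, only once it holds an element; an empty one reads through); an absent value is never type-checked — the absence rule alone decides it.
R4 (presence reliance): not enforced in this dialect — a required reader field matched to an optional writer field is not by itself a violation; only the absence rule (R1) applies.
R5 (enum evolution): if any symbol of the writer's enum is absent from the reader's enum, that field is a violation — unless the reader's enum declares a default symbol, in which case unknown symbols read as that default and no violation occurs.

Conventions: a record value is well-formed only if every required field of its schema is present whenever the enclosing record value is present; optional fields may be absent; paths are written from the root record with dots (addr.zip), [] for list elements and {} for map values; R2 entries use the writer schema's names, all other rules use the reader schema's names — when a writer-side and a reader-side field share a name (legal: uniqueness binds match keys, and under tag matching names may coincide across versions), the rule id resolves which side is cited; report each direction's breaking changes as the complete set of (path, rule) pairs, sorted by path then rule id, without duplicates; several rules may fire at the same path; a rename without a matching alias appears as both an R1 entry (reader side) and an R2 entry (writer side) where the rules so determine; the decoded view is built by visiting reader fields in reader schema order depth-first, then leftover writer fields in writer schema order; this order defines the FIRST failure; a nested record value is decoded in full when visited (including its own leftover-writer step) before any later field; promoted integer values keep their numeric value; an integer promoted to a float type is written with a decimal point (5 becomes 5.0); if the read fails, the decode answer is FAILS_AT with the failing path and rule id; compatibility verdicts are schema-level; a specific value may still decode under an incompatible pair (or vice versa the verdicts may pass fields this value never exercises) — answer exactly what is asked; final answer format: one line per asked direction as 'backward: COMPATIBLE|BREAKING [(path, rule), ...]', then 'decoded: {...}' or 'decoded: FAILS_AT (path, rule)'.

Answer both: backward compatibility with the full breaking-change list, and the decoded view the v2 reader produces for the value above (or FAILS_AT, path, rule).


in Session below, arrows point writer -> reader
backward on Session — v2 reading data written by v1:
  tier: Channel -> Channel, writer optional; from tier
  attrs: map<string, float32> -> map<string, float32>, writer required; from attrs
  audit: Contact -> Contact, writer required; from audit
  seq: int32 -> bytes, writer required; from seq
  no writer field matches reader signature
  audit.latitude: float64 -> bool, writer required; from audit.latitude
  audit.zip: int64 -> int64, writer optional; from audit.zip
  audit.duration: int64 -> int64, writer optional; from audit.duration
  audit.blob: bytes -> bytes, writer optional; from audit.blob
  R1 fires at audit.blob
  R1 fires at audit.duration
  R3 fires at audit.latitude
  R1 fires at audit.zip
  R3 fires at seq
  R1 fires at signature
  R1 fires at tier
  backward on Session therefore BREAKING (7)
decode (reader v2):
  tier := "FAX"
  attrs := {}
  read fails at audit.latitude under R3
  => FAILS_AT (audit.latitude, R3)

backward: BREAKING [(audit.blob, R1), (audit.duration, R1), (audit.latitude, R3), (audit.zip, R1), (seq, R3), (signature, R1), (tier, R1)]; decoded: FAILS_AT (audit.latitude, R3)


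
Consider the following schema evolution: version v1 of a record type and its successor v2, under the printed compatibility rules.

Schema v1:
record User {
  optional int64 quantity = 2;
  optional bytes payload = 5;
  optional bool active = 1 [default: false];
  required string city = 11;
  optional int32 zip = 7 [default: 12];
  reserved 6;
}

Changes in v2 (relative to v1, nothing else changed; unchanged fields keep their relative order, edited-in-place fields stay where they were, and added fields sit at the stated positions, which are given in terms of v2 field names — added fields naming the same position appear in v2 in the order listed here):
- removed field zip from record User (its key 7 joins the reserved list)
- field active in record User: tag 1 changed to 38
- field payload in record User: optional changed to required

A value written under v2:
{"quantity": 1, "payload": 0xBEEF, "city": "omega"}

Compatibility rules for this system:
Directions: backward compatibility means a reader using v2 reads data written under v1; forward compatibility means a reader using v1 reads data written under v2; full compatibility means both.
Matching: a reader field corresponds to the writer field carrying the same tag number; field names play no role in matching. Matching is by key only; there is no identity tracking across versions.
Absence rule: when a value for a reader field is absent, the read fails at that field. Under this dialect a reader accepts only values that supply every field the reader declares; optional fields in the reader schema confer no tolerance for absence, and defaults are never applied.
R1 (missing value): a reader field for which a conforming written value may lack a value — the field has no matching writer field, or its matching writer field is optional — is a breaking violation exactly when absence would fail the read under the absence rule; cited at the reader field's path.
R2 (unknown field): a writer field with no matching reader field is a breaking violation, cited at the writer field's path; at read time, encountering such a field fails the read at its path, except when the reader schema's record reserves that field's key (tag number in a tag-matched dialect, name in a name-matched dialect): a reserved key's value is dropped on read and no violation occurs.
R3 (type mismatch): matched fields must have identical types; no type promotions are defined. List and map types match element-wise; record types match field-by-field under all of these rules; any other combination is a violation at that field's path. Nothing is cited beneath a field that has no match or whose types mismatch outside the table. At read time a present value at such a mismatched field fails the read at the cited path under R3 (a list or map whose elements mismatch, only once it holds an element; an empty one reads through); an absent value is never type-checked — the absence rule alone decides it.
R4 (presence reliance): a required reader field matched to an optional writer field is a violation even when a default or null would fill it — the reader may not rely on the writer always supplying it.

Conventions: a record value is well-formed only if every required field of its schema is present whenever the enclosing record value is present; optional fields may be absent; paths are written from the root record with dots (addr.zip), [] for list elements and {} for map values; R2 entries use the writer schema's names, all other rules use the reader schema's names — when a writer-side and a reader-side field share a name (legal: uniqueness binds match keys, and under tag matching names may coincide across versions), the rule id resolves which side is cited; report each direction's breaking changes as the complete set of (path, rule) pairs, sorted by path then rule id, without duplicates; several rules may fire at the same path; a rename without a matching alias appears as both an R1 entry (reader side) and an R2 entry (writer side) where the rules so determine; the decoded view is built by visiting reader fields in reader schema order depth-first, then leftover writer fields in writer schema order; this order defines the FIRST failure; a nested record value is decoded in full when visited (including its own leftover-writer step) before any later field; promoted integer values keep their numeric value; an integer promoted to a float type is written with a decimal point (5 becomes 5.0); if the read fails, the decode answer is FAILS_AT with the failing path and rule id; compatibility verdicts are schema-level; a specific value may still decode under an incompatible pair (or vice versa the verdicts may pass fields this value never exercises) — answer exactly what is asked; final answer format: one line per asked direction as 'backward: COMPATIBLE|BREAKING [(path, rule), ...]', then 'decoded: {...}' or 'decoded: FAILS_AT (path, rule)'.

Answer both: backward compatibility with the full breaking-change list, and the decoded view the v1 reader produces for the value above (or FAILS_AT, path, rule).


backward: BREAKING [(active, R1), (active, R2), (payload, R1), (payload, R4), (quantity, R1)]; decoded: FAILS_AT (active, R1)

the writer's type comes first in each User pair
backward for User (reader v2, writer v1):
  quantity <- quantity (int64 -> int64, writer optional)
  payload <- payload (bytes -> bytes, writer optional)
  active: no writer match
  city <- city (string -> string, writer required)
  writer active: unknown to reader
  writer zip: unknown to reader
  rule R1 violated at active
  rule R2 violated at active
  rule R1 violated at payload
  rule R4 violated at payload
  rule R1 violated at quantity
  => 5 violation(s): backward is BREAKING for User
decode (reader v1):
  quantity := 1
  payload := 0xBEEF
  read fails at active under R1 (no fill)
  => FAILS_AT (active, R1)


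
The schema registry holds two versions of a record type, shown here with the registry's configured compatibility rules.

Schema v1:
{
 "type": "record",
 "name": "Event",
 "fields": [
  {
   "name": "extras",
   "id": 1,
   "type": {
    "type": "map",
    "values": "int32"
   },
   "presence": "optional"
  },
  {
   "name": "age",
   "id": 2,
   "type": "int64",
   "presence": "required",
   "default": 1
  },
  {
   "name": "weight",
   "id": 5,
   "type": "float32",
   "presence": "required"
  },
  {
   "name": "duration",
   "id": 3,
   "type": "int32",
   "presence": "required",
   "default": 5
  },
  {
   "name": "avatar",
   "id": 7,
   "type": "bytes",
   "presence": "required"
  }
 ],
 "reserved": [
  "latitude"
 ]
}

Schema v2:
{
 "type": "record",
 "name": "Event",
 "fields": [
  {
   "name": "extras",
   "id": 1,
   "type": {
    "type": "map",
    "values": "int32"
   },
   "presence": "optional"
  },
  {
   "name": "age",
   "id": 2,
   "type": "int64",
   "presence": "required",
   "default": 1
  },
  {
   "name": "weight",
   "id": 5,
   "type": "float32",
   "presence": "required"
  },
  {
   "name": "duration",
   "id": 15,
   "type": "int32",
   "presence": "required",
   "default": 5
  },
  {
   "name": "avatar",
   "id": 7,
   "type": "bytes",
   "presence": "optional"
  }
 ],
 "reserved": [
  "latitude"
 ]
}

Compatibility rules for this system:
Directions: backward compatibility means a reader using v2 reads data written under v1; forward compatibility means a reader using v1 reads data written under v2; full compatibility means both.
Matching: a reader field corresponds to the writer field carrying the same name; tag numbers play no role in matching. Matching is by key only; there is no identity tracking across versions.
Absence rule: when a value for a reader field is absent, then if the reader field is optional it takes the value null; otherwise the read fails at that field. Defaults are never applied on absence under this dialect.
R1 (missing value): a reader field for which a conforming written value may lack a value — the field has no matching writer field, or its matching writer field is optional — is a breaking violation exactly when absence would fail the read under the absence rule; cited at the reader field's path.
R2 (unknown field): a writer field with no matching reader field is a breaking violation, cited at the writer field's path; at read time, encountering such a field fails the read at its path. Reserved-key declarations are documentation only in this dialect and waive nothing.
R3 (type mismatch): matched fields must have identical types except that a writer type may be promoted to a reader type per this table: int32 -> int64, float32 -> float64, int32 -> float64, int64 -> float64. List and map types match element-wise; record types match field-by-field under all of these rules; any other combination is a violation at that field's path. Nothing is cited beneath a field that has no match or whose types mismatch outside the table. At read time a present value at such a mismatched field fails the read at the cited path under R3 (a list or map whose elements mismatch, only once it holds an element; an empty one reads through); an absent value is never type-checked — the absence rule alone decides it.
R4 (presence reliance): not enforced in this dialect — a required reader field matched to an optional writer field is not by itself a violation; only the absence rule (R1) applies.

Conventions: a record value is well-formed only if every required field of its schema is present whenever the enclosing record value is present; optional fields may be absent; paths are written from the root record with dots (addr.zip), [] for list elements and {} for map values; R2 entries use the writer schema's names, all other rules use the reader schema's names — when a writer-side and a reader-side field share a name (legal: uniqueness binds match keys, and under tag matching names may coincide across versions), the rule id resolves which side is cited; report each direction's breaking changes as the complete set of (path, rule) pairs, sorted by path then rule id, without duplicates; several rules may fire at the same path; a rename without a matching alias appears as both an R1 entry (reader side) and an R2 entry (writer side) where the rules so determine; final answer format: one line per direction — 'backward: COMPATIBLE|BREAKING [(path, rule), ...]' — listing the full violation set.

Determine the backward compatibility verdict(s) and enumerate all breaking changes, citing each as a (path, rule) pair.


backward: COMPATIBLE []

in Event below, arrows point writer -> reader
backward on Event — v2 reading data written by v1:
  extras: map<string, int32> -> map<string, int32>, writer optional; from extras
  age: int64 -> int64, writer required; from age
  weight: float32 -> float32, writer required; from weight
  duration: int32 -> int32, writer required; from duration
  avatar: bytes -> bytes, writer required; from avatar
  nothing fires on Event: backward is COMPATIBLE
remaining Event differences; none change what is asked:
  field duration in record Event: tag 3 changed to 15 -> fires no rule on Event, leaving the asked answer as it is
  field avatar in record Event: required changed to optional -> fires only in the forward direction of Event, which is not asked here


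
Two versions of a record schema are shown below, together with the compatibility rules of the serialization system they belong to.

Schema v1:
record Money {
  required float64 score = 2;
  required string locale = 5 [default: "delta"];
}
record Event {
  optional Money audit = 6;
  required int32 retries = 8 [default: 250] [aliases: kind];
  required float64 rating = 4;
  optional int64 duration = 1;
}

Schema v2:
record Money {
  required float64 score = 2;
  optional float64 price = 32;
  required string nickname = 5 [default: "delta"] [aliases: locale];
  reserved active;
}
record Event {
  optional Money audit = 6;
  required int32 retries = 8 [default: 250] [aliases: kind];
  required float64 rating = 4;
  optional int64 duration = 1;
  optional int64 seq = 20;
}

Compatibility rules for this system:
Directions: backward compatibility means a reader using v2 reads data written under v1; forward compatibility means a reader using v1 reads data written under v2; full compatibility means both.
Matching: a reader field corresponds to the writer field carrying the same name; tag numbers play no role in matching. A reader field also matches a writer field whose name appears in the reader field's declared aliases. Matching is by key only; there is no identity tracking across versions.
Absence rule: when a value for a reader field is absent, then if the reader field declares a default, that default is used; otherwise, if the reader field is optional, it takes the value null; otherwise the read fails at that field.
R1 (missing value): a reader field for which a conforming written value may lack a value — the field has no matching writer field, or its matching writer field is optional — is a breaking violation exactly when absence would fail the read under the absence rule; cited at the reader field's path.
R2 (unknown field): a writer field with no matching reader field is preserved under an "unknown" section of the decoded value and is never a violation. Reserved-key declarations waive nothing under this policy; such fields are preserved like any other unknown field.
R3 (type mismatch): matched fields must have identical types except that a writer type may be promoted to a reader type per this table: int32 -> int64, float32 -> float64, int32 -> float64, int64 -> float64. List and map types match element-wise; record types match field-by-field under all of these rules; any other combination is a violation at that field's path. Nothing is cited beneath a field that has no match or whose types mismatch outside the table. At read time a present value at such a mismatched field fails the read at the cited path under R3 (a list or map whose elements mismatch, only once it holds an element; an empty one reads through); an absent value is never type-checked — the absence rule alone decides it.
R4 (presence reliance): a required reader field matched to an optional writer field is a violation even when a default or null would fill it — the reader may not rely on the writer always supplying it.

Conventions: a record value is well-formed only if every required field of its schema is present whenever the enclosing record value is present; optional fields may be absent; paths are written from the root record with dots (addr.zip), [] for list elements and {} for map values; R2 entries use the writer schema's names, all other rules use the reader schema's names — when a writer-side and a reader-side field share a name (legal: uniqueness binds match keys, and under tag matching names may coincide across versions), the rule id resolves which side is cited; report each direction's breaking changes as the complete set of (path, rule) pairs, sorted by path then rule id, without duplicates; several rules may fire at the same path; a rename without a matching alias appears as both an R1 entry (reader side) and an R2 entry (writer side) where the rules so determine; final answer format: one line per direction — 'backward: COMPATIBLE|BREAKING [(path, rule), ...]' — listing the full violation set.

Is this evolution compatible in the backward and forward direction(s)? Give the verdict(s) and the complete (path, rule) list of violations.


the writer's type comes first in each Event pair
checking backward for Event: reader v2 against writer v1:
  audit <- audit (Money -> Money, writer optional)
  retries <- retries (int32 -> int32, writer required)
  rating <- rating (float64 -> float64, writer required)
  duration <- duration (int64 -> int64, writer optional)
  seq: no writer-side match
  audit.score <- audit.score (float64 -> float64, writer required)
  audit.price: no writer-side match
  audit.nickname <- audit.locale (string -> string, writer required)
  nothing fires on Event: backward is COMPATIBLE
checking forward for Event: reader v1 against writer v2:
  audit <- audit (Money -> Money, writer optional)
  retries <- retries (int32 -> int32, writer required)
  rating <- rating (float64 -> float64, writer required)
  duration <- duration (int64 -> int64, writer optional)
  writer seq: unknown to reader
  audit.score <- audit.score (float64 -> float64, writer required)
  audit.locale: no writer-side match
  writer audit.price: unknown to reader
  writer audit.nickname: unknown to reader
  nothing fires on Event: forward is COMPATIBLE

backward: COMPATIBLE []; forward: COMPATIBLE []
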